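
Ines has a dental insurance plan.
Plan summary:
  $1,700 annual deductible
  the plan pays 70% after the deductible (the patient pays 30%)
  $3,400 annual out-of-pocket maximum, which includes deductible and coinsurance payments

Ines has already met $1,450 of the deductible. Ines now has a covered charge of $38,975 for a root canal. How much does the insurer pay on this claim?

$1,450 of the $1,700 deductible is already met, leaving $250.
That leaves $38,975 − $250 = $38,725 for coinsurance.
Coinsurance: $38,725 × 30% = $11,617.50.
That puts the patient's cost at $250 + $11,617.50 = $11,867.50 before any cap.
Adding $11,867.50 to the $1,450 already spent would give $13,317.50, which exceeds the $3,400 cap; the patient pays just $3,400 − $1,450 = $1,950.
The insurer covers the remainder: $38,975 − $1,950 = $37,025.

$37,025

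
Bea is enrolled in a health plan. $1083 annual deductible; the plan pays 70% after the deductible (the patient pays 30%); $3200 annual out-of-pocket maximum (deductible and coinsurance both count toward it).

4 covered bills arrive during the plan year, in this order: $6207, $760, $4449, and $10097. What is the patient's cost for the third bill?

Claim 1 ($6207): $1083 to deductible, leaving $5124; patient's 30% is $1537.20. Patient pays $2620.20; OOP now $2620.20.
Claim 2 ($760): deductible met; 30% of $760 = $228. Patient owes $228 (running OOP $2848.20).
Claim 3 ($4449): deductible met; 30% of $4449 = $1334.70. That would push OOP to $4182.90, over the $3200 cap, so patient pays $3200 − $2848.20 = $351.80.

$351.80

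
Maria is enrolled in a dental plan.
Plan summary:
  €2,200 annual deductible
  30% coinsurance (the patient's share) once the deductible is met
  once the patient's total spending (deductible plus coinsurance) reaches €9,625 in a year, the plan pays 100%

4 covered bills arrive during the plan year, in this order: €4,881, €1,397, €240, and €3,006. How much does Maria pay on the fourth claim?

€901.80

Bill 1, €4,881: €2,200 to deductible, leaving €2,681; patient's 30% is €804.30. Patient pays €3,004.30; OOP now €3,004.30.
Bill 2, €1,397: deductible met; 30% of €1,397 = €419.10. Patient pays €419.10; OOP now €3,423.40.
Bill 3, €240: deductible met; 30% of €240 = €72. Cost to patient: €72. OOP to date €3,495.40.
Bill 4, €3,006: deductible already satisfied, so patient's share is 30% × €3,006 = €901.80. Patient owes €901.80 (running OOP €4,397.20).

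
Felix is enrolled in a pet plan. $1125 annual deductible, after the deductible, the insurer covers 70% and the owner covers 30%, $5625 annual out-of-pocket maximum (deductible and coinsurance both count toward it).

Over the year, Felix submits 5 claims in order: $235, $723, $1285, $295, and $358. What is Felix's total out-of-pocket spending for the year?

Claim 1 ($235): entire amount goes to the deductible. Owner pays $235; OOP now $235.
Claim 2 ($723): entire amount goes to the deductible. Owner pays $723; OOP now $958.
Claim 3 ($1285): $167 to deductible, leaving $1118; coinsurance $1118 × 30% = $335.40. Cost to owner: $502.40. OOP to date $1460.40.
Claim 4 ($295): 30% coinsurance on $295 = $88.50. Owner pays $88.50; OOP now $1548.90.
Claim 5 ($358): 30% coinsurance on $358 = $107.40. Owner owes $107.40 (running OOP $1656.30).
Total paid by the owner: $235 + $723 + $502.40 + $88.50 + $107.40 = $1656.30.

$1656.30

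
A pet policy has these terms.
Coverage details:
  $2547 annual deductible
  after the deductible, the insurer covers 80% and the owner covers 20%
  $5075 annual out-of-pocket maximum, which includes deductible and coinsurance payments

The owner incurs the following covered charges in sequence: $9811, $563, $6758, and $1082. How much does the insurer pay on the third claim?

$5795.40

Claim 1 — $9811: $2547 to deductible, leaving $7264; owner's 20% is $1452.80. Cost to owner: $3999.80. OOP to date $3999.80. Plan pays $9811 − $3999.80 = $5811.20.
Claim 2 — $563: deductible already satisfied, so owner's share is 20% × $563 = $112.60. Owner pays $112.60; OOP now $4112.40. Plan pays $563 − $112.60 = $450.40.
Claim 3 — $6758: deductible already satisfied, so owner's share is 20% × $6758 = $1351.60. That would push OOP to $5464, over the $5075 cap, so owner pays $5075 − $4112.40 = $962.60. Insurer: $6758 − $962.60 = $5795.40.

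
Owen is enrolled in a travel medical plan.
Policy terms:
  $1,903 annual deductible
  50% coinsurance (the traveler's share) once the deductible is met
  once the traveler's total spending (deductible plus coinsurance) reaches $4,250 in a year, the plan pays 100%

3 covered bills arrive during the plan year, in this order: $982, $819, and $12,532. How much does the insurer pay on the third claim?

Claim 1 ($982): entire amount goes to the deductible. Traveler owes $982 (running OOP $982). Insurer: $982 − $982 = $0.
Claim 2 ($819): entire amount goes to the deductible. Cost to traveler: $819. OOP to date $1,801. Insurer: $819 − $819 = $0.
Claim 3 ($12,532): $102 to deductible, leaving $12,430; traveler's 50% is $6,215. Deductible plus coinsurance: $102 + $6,215 = $6,317. OOP would hit $8,118 > $4,250, so the cap limits the traveler to $4,250 − $1,801 = $2,449. Insurer: $12,532 − $2,449 = $10,083.

$10,083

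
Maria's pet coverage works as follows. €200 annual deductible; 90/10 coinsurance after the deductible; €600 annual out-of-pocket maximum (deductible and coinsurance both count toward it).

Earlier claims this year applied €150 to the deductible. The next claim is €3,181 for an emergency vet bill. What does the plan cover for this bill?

€150 of the €200 deductible is already met, leaving €50.
That leaves €3,181 − €50 = €3,131 for coinsurance.
10% of €3,131 = €313.10 falls to the owner.
That puts the owner's cost at €50 + €313.10 = €363.10 before any cap.
Total out-of-pocket so far would be €150 + €363.10 = €513.10, below the €600 cap — no reduction.
The plan picks up €3,181 − €363.10 = €2,817.90.

€2,817.90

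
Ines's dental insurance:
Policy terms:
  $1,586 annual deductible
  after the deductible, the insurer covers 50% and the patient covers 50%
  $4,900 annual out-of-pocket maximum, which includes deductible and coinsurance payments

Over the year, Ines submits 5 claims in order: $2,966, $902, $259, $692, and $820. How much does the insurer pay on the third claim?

#1 ($2,966): $1,586 to deductible, leaving $1,380; patient's 50% is $690. Patient pays $2,276; OOP now $2,276. Insurer: $2,966 − $2,276 = $690.
#2 ($902): deductible met; 50% of $902 = $451. Patient owes $451 (running OOP $2,727). Insurer: $902 − $451 = $451.
#3 ($259): 50% coinsurance on $259 = $129.50. Cost to patient: $129.50. OOP to date $2,856.50. Plan pays $259 − $129.50 = $129.50.

$129.50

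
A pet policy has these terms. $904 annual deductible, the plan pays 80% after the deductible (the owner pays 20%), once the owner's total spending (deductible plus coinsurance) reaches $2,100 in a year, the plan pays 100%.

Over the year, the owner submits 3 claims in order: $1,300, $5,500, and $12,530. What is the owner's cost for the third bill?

$16.80

Claim 1 — $1,300: $904 finishes the deductible; $396 goes to coinsurance; owner's 20% is $79.20. Owner owes $983.20 (running OOP $983.20).
Claim 2 — $5,500: 20% coinsurance on $5,500 = $1,100. Owner pays $1,100; OOP now $2,083.20.
Claim 3 — $12,530: 20% coinsurance on $12,530 = $2,506. Adding that to $2,083.20 gives $4,589.20, past the $2,100 cap; owner pays only $2,100 − $2,083.20 = $16.80.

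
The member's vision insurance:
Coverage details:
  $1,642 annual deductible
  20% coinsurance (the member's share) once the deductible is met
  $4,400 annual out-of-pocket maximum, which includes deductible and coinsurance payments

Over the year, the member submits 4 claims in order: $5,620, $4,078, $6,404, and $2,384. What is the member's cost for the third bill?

Claim 1 — $5,620: $1,642 to deductible, leaving $3,978; 20% of $3,978 = $795.60. Cost to member: $2,437.60. OOP to date $2,437.60.
Claim 2 — $4,078: 20% coinsurance on $4,078 = $815.60. Cost to member: $815.60. OOP to date $3,253.20.
Claim 3 — $6,404: 20% coinsurance on $6,404 = $1,280.80. That would push OOP to $4,534, over the $4,400 cap, so member pays $4,400 − $3,253.20 = $1,146.80.

$1,146.80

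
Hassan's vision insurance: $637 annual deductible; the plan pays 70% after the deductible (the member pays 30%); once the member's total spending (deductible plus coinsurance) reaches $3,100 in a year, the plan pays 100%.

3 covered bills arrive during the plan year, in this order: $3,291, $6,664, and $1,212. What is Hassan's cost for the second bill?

Claim 1 ($3,291): $637 finishes the deductible; $2,654 goes to coinsurance; member's 30% is $796.20. Member pays $1,433.20; OOP now $1,433.20.
Claim 2 ($6,664): 30% coinsurance on $6,664 = $1,999.20. OOP would hit $3,432.40 > $3,100, so the cap limits the member to $3,100 − $1,433.20 = $1,666.80.

$1,666.80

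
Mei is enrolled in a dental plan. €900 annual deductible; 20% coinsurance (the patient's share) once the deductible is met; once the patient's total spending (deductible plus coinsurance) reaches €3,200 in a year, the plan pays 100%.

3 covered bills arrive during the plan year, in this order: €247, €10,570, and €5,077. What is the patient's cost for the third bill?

#1 (€247): all of it applies to the deductible. Patient owes €247 (running OOP €247).
#2 (€10,570): deductible takes €653, €9,917 remains; 20% of €9,917 = €1,983.40. Patient owes €2,636.40 (running OOP €2,883.40).
#3 (€5,077): deductible met; 20% of €5,077 = €1,015.40. OOP would hit €3,898.80 > €3,200, so the cap limits the patient to €3,200 − €2,883.40 = €316.60.

€316.60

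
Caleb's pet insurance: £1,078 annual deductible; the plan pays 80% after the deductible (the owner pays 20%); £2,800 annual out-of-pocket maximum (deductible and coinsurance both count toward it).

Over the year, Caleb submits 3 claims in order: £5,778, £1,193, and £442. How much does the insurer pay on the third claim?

#1 (£5,778): deductible takes £1,078, £4,700 remains; 20% of £4,700 = £940. Cost to owner: £2,018. OOP to date £2,018. Insurer: £5,778 − £2,018 = £3,760.
#2 (£1,193): deductible already satisfied, so owner's share is 20% × £1,193 = £238.60. Owner pays £238.60; OOP now £2,256.60. Insurer: £1,193 − £238.60 = £954.40.
#3 (£442): 20% coinsurance on £442 = £88.40. Cost to owner: £88.40. OOP to date £2,345. Insurer: £442 − £88.40 = £353.60.

£353.60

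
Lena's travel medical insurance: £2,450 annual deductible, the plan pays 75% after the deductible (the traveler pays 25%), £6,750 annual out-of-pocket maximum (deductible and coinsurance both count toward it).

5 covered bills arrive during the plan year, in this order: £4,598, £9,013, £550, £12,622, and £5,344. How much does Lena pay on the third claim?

£137.50

Claim 1 — £4,598: £2,450 finishes the deductible; £2,148 goes to coinsurance; coinsurance £2,148 × 25% = £537. Cost to traveler: £2,987. OOP to date £2,987.
Claim 2 — £9,013: 25% coinsurance on £9,013 = £2,253.25. Traveler pays £2,253.25; OOP now £5,240.25.
Claim 3 — £550: deductible met; 25% of £550 = £137.50. Cost to traveler: £137.50. OOP to date £5,377.75.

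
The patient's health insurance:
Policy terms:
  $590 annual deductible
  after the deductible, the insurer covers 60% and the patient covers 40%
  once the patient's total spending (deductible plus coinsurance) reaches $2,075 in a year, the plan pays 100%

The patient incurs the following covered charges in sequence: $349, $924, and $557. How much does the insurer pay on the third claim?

Claim 1 — $349: entire amount goes to the deductible. Patient owes $349 (running OOP $349). Plan pays $349 − $349 = $0.
Claim 2 — $924: $241 finishes the deductible; $683 goes to coinsurance; patient's 40% is $273.20. Patient owes $514.20 (running OOP $863.20). Insurer: $924 − $514.20 = $409.80.
Claim 3 — $557: deductible met; 40% of $557 = $222.80. Patient owes $222.80 (running OOP $1,086). Insurer: $557 − $222.80 = $334.20.

$334.20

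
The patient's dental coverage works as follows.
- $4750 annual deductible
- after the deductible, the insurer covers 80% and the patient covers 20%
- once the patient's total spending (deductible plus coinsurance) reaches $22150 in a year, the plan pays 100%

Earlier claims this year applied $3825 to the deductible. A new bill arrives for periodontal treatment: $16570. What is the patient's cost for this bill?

$4054

$3825 of the $4750 deductible is already met, leaving $925.
After the $925 deductible portion, $16570 − $925 = $15645 is subject to coinsurance.
Patient's 20% share of $15645 is $3129.
That puts the patient's cost at $925 + $3129 = $4054 before any cap.
Year-to-date out-of-pocket becomes $3825 + $4054 = $7879, still under the $22150 maximum, so no cap applies.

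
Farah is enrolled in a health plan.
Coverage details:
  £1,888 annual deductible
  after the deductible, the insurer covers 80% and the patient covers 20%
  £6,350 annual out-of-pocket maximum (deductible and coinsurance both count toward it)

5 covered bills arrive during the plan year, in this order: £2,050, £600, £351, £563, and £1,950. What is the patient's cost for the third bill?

£70.20

Claim 1 — £2,050: deductible takes £1,888, £162 remains; patient's 20% is £32.40. Patient owes £1,920.40 (running OOP £1,920.40).
Claim 2 — £600: 20% coinsurance on £600 = £120. Patient owes £120 (running OOP £2,040.40).
Claim 3 — £351: deductible met; 20% of £351 = £70.20. Patient owes £70.20 (running OOP £2,110.60).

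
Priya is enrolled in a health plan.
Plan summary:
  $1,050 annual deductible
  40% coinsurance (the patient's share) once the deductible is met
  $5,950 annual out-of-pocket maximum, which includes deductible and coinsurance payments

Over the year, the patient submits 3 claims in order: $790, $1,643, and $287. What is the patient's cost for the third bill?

$114.80

Bill 1, $790: all of it applies to the deductible. Patient pays $790; OOP now $790.
Bill 2, $1,643: deductible takes $260, $1,383 remains; 40% of $1,383 = $553.20. Cost to patient: $813.20. OOP to date $1,603.20.
Bill 3, $287: 40% coinsurance on $287 = $114.80. Cost to patient: $114.80. OOP to date $1,718.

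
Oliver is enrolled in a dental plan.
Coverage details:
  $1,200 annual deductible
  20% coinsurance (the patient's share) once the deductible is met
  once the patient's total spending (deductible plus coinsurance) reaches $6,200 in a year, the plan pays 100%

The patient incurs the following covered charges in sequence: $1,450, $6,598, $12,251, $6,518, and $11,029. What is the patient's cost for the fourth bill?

Bill 1, $1,450: deductible takes $1,200, $250 remains; coinsurance $250 × 20% = $50. Cost to patient: $1,250. OOP to date $1,250.
Bill 2, $6,598: deductible met; 20% of $6,598 = $1,319.60. Cost to patient: $1,319.60. OOP to date $2,569.60.
Bill 3, $12,251: deductible met; 20% of $12,251 = $2,450.20. Patient owes $2,450.20 (running OOP $5,019.80).
Bill 4, $6,518: deductible already satisfied, so patient's share is 20% × $6,518 = $1,303.60. Adding that to $5,019.80 gives $6,323.40, past the $6,200 cap; patient pays only $6,200 − $5,019.80 = $1,180.20.

$1,180.20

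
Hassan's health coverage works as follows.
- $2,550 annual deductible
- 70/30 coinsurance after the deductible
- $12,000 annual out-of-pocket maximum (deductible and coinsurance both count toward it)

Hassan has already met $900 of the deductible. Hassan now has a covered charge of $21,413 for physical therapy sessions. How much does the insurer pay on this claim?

Deductible still to meet: $2,550 − $900 = $1,650.
After the $1,650 deductible portion, $21,413 − $1,650 = $19,763 is subject to coinsurance.
Coinsurance: $19,763 × 30% = $5,928.90.
Patient responsibility before any cap: $1,650 + $5,928.90 = $7,578.90.
Year-to-date out-of-pocket becomes $900 + $7,578.90 = $8,478.90, still under the $12,000 maximum, so no cap applies.
The insurer covers the remainder: $21,413 − $7,578.90 = $13,834.10.

$13,834.10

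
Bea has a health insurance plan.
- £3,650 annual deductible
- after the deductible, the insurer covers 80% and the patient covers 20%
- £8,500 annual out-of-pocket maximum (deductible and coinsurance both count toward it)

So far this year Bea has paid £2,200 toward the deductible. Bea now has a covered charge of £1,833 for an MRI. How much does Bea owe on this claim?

£2,200 of the £3,650 deductible is already met, leaving £1,450.
After the £1,450 deductible portion, £1,833 − £1,450 = £383 is subject to coinsurance.
20% of £383 = £76.60 falls to the patient.
Patient responsibility before any cap: £1,450 + £76.60 = £1,526.60.
Cumulative spending £2,200 + £1,526.60 = £3,726.60 stays under the £8,500 maximum.

£1,526.60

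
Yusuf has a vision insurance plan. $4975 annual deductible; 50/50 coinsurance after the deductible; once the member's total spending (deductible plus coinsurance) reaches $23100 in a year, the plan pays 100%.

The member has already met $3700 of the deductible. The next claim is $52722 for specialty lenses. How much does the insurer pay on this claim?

$33322

$3700 of the $4975 deductible is already met, leaving $1275.
The remaining $51447 (= $52722 − $1275) moves to coinsurance.
Coinsurance: $51447 × 50% = $25723.50.
So the member owes $1275 + $25723.50 = $26998.50 before any cap.
Year-to-date out-of-pocket would reach $3700 + $26998.50 = $30698.50, above the $23100 maximum, so the member pays only $23100 − $3700 = $19400.
The insurer covers the remainder: $52722 − $19400 = $33322.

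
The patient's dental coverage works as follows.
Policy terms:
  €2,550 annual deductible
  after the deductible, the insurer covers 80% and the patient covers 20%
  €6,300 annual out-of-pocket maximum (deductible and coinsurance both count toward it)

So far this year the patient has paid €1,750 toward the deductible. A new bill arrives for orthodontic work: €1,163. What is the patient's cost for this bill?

€1,750 of the €2,550 deductible is already met, leaving €800.
After the €800 deductible portion, €1,163 − €800 = €363 is subject to coinsurance.
Coinsurance: €363 × 20% = €72.60.
So the patient owes €800 + €72.60 = €872.60 before any cap.
Cumulative spending €1,750 + €872.60 = €2,622.60 stays under the €6,300 maximum.

€872.60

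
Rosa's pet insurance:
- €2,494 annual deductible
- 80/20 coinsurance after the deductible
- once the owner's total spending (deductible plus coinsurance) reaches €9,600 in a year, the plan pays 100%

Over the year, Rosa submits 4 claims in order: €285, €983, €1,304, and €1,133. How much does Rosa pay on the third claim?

€1,241.60

Claim 1 — €285: fully absorbed by the deductible. Owner owes €285 (running OOP €285).
Claim 2 — €983: fully absorbed by the deductible. Owner owes €983 (running OOP €1,268).
Claim 3 — €1,304: €1,226 to deductible, leaving €78; owner's 20% is €15.60. Cost to owner: €1,241.60. OOP to date €2,509.60.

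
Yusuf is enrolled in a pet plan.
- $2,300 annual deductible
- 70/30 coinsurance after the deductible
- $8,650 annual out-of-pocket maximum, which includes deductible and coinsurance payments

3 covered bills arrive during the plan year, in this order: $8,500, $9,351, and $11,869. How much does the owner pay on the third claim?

$1,684.70

Claim 1 — $8,500: $2,300 finishes the deductible; $6,200 goes to coinsurance; owner's 30% is $1,860. Owner pays $4,160; OOP now $4,160.
Claim 2 — $9,351: 30% coinsurance on $9,351 = $2,805.30. Cost to owner: $2,805.30. OOP to date $6,965.30.
Claim 3 — $11,869: deductible already satisfied, so owner's share is 30% × $11,869 = $3,560.70. That would push OOP to $10,526, over the $8,650 cap, so owner pays $8,650 − $6,965.30 = $1,684.70.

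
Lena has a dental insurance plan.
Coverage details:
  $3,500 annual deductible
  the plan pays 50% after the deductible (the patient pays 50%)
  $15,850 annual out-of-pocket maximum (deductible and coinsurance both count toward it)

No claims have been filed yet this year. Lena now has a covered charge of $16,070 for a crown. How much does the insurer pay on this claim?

Deductible not yet touched, so the first $3,500 of the bill goes to the deductible.
That leaves $16,070 − $3,500 = $12,570 for coinsurance.
50% of $12,570 = $6,285 falls to the patient.
Patient responsibility before any cap: $3,500 + $6,285 = $9,785.
Cumulative spending $0 + $9,785 = $9,785 stays under the $15,850 maximum.
The plan picks up $16,070 − $9,785 = $6,285.

$6,285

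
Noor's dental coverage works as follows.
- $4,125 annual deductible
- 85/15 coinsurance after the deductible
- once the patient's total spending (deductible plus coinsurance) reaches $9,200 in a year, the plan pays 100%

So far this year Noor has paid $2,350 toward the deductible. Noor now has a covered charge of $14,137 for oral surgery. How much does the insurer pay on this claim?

Deductible still to meet: $4,125 − $2,350 = $1,775.
The remaining $12,362 (= $14,137 − $1,775) moves to coinsurance.
15% of $12,362 = $1,854.30 falls to the patient.
That puts the patient's cost at $1,775 + $1,854.30 = $3,629.30 before any cap.
Year-to-date out-of-pocket becomes $2,350 + $3,629.30 = $5,979.30, still under the $9,200 maximum, so no cap applies.
Insurer pays the balance: $14,137 − $3,629.30 = $10,507.70.

$10,507.70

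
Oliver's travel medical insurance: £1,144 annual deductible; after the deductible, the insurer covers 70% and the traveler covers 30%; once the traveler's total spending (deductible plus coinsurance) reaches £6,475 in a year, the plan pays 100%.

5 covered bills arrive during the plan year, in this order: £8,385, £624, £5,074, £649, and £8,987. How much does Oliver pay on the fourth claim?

£194.70

Claim 1 (£8,385): £1,144 to deductible, leaving £7,241; coinsurance £7,241 × 30% = £2,172.30. Traveler pays £3,316.30; OOP now £3,316.30.
Claim 2 (£624): deductible met; 30% of £624 = £187.20. Traveler pays £187.20; OOP now £3,503.50.
Claim 3 (£5,074): deductible met; 30% of £5,074 = £1,522.20. Traveler owes £1,522.20 (running OOP £5,025.70).
Claim 4 (£649): 30% coinsurance on £649 = £194.70. Traveler pays £194.70; OOP now £5,220.40.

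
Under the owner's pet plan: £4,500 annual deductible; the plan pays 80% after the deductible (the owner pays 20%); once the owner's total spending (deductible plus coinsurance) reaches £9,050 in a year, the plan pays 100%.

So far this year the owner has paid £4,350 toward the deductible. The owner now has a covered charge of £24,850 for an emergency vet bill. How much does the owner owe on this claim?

£4,700

Remaining deductible: £4,500 − £4,350 = £150.
After the £150 deductible portion, £24,850 − £150 = £24,700 is subject to coinsurance.
Coinsurance: £24,700 × 20% = £4,940.
That puts the owner's cost at £150 + £4,940 = £5,090 before any cap.
That would bring total out-of-pocket to £9,440, past the £9,050 cap. The owner is capped at £9,050 − £4,350 = £4,700 on this claim.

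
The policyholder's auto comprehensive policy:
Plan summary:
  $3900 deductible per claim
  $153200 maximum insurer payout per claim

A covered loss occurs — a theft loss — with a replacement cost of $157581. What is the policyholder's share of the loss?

$4381

Less the $3900 deductible: $157581 − $3900 = $153681.
Since $153681 > $153200, the payout is capped at $153200.
Out of pocket: $157581 − $153200 = $4381.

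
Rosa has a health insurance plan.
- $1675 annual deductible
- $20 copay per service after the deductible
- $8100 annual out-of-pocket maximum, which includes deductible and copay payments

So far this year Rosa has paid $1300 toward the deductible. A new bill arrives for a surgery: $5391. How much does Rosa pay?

$395

$1300 of the $1675 deductible is already met, leaving $375.
That leaves $5391 − $375 = $5016 for the copay.
Copay on this service: $20.
So the patient owes $375 + $20 = $395 before any cap.
Year-to-date out-of-pocket becomes $1300 + $395 = $1695, still under the $8100 maximum, so no cap applies.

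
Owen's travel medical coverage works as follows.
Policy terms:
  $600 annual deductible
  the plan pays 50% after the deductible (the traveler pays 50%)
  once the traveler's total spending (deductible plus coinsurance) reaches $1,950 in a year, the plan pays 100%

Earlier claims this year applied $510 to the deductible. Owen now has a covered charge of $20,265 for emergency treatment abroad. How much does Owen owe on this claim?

Deductible still to meet: $600 − $510 = $90.
The remaining $20,175 (= $20,265 − $90) moves to coinsurance.
50% of $20,175 = $10,087.50 falls to the traveler.
That puts the traveler's cost at $90 + $10,087.50 = $10,177.50 before any cap.
Year-to-date out-of-pocket would reach $510 + $10,177.50 = $10,687.50, above the $1,950 maximum, so the traveler pays only $1,950 − $510 = $1,440.

$1,440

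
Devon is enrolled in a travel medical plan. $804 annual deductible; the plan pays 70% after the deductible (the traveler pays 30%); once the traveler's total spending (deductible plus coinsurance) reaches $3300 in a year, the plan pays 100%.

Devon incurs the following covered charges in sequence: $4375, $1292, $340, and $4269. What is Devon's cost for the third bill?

$102

Bill 1, $4375: deductible takes $804, $3571 remains; traveler's 30% is $1071.30. Traveler pays $1875.30; OOP now $1875.30.
Bill 2, $1292: 30% coinsurance on $1292 = $387.60. Traveler pays $387.60; OOP now $2262.90.
Bill 3, $340: deductible met; 30% of $340 = $102. Traveler owes $102 (running OOP $2364.90).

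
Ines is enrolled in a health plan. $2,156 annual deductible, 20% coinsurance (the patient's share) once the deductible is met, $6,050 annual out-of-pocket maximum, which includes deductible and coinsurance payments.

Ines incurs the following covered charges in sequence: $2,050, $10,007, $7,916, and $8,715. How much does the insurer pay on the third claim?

$6,332.80

#1 ($2,050): entire amount goes to the deductible. Patient pays $2,050; OOP now $2,050. Plan pays $2,050 − $2,050 = $0.
#2 ($10,007): deductible takes $106, $9,901 remains; coinsurance $9,901 × 20% = $1,980.20. Patient owes $2,086.20 (running OOP $4,136.20). Plan pays $10,007 − $2,086.20 = $7,920.80.
#3 ($7,916): 20% coinsurance on $7,916 = $1,583.20. Patient pays $1,583.20; OOP now $5,719.40. Insurer: $7,916 − $1,583.20 = $6,332.80.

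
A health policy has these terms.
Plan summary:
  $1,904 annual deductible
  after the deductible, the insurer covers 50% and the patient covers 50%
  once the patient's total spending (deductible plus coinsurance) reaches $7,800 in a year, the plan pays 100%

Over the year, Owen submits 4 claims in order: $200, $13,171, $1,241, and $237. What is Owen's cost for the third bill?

Claim 1 — $200: all of it applies to the deductible. Cost to patient: $200. OOP to date $200.
Claim 2 — $13,171: deductible takes $1,704, $11,467 remains; coinsurance $11,467 × 50% = $5,733.50. Cost to patient: $7,437.50. OOP to date $7,637.50.
Claim 3 — $1,241: deductible already satisfied, so patient's share is 50% × $1,241 = $620.50. Adding that to $7,637.50 gives $8,258, past the $7,800 cap; patient pays only $7,800 − $7,637.50 = $162.50.

$162.50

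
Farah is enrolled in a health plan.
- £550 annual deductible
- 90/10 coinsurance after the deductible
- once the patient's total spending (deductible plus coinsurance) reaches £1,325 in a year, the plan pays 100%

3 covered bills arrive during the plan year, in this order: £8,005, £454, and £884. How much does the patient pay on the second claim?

£29.50

#1 (£8,005): deductible takes £550, £7,455 remains; patient's 10% is £745.50. Cost to patient: £1,295.50. OOP to date £1,295.50.
#2 (£454): deductible met; 10% of £454 = £45.40. OOP would hit £1,340.90 > £1,325, so the cap limits the patient to £1,325 − £1,295.50 = £29.50.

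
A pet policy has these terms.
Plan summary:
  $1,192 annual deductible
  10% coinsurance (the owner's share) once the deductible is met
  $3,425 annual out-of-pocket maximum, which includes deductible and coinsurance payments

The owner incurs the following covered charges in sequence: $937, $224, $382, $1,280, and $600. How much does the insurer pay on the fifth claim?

$540

Claim 1 — $937: fully absorbed by the deductible. Cost to owner: $937. OOP to date $937. Insurer: $937 − $937 = $0.
Claim 2 — $224: entire amount goes to the deductible. Cost to owner: $224. OOP to date $1,161. Plan pays $224 − $224 = $0.
Claim 3 — $382: $31 finishes the deductible; $351 goes to coinsurance; 10% of $351 = $35.10. Owner pays $66.10; OOP now $1,227.10. Insurer: $382 − $66.10 = $315.90.
Claim 4 — $1,280: deductible already satisfied, so owner's share is 10% × $1,280 = $128. Owner owes $128 (running OOP $1,355.10). Plan pays $1,280 − $128 = $1,152.
Claim 5 — $600: 10% coinsurance on $600 = $60. Cost to owner: $60. OOP to date $1,415.10. Insurer: $600 − $60 = $540.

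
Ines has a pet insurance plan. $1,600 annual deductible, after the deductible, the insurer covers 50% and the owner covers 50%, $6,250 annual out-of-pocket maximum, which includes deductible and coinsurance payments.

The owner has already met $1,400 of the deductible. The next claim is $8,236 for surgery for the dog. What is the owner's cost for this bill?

Deductible still to meet: $1,600 − $1,400 = $200.
After the $200 deductible portion, $8,236 − $200 = $8,036 is subject to coinsurance.
Coinsurance: $8,036 × 50% = $4,018.
So the owner owes $200 + $4,018 = $4,218 before any cap.
Cumulative spending $1,400 + $4,218 = $5,618 stays under the $6,250 maximum.

$4,218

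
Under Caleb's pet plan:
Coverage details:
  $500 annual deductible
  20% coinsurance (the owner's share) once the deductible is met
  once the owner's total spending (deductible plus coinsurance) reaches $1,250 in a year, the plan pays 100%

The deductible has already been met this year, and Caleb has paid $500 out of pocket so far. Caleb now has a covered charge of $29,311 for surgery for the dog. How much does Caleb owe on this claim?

$750

With the deductible met, the entire $29,311 is subject to coinsurance.
Owner's 20% share of $29,311 is $5,862.20.
Adding $5,862.20 to the $500 already spent would give $6,362.20, which exceeds the $1,250 cap; the owner pays just $1,250 − $500 = $750.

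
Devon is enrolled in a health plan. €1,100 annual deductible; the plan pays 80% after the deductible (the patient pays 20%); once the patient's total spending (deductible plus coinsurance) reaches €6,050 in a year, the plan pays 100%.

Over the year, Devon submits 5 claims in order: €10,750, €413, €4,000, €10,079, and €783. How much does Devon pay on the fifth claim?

€121.60

Claim 1 (€10,750): €1,100 finishes the deductible; €9,650 goes to coinsurance; 20% of €9,650 = €1,930. Patient owes €3,030 (running OOP €3,030).
Claim 2 (€413): deductible met; 20% of €413 = €82.60. Patient owes €82.60 (running OOP €3,112.60).
Claim 3 (€4,000): deductible met; 20% of €4,000 = €800. Patient owes €800 (running OOP €3,912.60).
Claim 4 (€10,079): 20% coinsurance on €10,079 = €2,015.80. Patient owes €2,015.80 (running OOP €5,928.40).
Claim 5 (€783): deductible already satisfied, so patient's share is 20% × €783 = €156.60. That would push OOP to €6,085, over the €6,050 cap, so patient pays €6,050 − €5,928.40 = €121.60.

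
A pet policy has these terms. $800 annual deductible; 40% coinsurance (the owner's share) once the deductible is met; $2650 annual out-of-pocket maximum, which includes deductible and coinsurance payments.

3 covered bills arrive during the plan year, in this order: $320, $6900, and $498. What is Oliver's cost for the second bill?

#1 ($320): all of it applies to the deductible. Owner owes $320 (running OOP $320).
#2 ($6900): $480 finishes the deductible; $6420 goes to coinsurance; coinsurance $6420 × 40% = $2568. Claim cost before the cap: $480 + $2568 = $3048. Adding that to $320 gives $3368, past the $2650 cap; owner pays only $2650 − $320 = $2330.

$2330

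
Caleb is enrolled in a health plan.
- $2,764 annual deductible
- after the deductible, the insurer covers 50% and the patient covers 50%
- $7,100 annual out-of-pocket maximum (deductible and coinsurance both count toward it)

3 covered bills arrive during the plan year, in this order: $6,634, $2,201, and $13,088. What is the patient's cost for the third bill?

$1,300.50

#1 ($6,634): $2,764 finishes the deductible; $3,870 goes to coinsurance; 50% of $3,870 = $1,935. Cost to patient: $4,699. OOP to date $4,699.
#2 ($2,201): deductible already satisfied, so patient's share is 50% × $2,201 = $1,100.50. Patient pays $1,100.50; OOP now $5,799.50.
#3 ($13,088): 50% coinsurance on $13,088 = $6,544. OOP would hit $12,343.50 > $7,100, so the cap limits the patient to $7,100 − $5,799.50 = $1,300.50.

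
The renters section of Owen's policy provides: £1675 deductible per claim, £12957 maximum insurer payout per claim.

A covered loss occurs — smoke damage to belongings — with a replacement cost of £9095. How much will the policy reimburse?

After the deductible, £9095 − £1675 = £7420 remains.
£7420 ≤ £12957, so the limit doesn't bind; insurer pays £7420.

£7420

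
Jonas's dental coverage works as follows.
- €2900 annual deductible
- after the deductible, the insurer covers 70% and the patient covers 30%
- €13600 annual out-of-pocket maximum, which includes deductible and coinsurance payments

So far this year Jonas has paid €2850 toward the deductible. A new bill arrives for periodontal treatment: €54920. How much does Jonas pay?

€10750

Deductible still to meet: €2900 − €2850 = €50.
The remaining €54870 (= €54920 − €50) moves to coinsurance.
Coinsurance: €54870 × 30% = €16461.
So the patient owes €50 + €16461 = €16511 before any cap.
Year-to-date out-of-pocket would reach €2850 + €16511 = €19361, above the €13600 maximum, so the patient pays only €13600 − €2850 = €10750.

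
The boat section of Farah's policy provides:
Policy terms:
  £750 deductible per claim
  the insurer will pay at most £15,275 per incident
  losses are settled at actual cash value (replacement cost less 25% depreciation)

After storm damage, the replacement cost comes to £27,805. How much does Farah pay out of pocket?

Actual cash value after 25% depreciation: £27,805 × 75% = £20,853.75.
Less the £750 deductible: £20,853.75 − £750 = £20,103.75.
The £15,275 per-incident cap binds; insurer pays £15,275.
Owner's share is the uncovered remainder: £27,805 − £15,275 = £12,530.

£12,530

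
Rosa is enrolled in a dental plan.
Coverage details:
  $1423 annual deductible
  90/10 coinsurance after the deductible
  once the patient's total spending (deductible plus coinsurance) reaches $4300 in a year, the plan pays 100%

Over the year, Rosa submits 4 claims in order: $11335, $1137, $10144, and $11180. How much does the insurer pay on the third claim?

$9129.60

Claim 1 — $11335: $1423 finishes the deductible; $9912 goes to coinsurance; coinsurance $9912 × 10% = $991.20. Patient pays $2414.20; OOP now $2414.20. Insurer: $11335 − $2414.20 = $8920.80.
Claim 2 — $1137: deductible already satisfied, so patient's share is 10% × $1137 = $113.70. Cost to patient: $113.70. OOP to date $2527.90. Insurer: $1137 − $113.70 = $1023.30.
Claim 3 — $10144: deductible met; 10% of $10144 = $1014.40. Patient owes $1014.40 (running OOP $3542.30). Plan pays $10144 − $1014.40 = $9129.60.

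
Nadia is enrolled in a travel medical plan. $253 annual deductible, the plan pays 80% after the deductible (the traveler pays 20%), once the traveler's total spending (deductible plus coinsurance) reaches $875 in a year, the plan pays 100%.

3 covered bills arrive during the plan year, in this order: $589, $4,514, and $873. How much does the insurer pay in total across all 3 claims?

#1 ($589): $253 finishes the deductible; $336 goes to coinsurance; 20% of $336 = $67.20. Traveler owes $320.20 (running OOP $320.20). Plan pays $589 − $320.20 = $268.80.
#2 ($4,514): 20% coinsurance on $4,514 = $902.80. Adding that to $320.20 gives $1,223, past the $875 cap; traveler pays only $875 − $320.20 = $554.80. Insurer: $4,514 − $554.80 = $3,959.20.
#3 ($873): deductible already satisfied, so traveler's share is 20% × $873 = $174.60. OOP would hit $1,049.60 > $875, so the cap limits the traveler to $875 − $875 = $0. Insurer: $873 − $0 = $873.
Insurer total: $268.80 + $3,959.20 + $873 = $5,101.

$5,101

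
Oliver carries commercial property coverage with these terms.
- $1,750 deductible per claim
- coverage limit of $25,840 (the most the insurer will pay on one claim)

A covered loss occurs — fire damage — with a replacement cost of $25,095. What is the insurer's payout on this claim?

$23,345

After the deductible, $25,095 − $1,750 = $23,345 remains.
$23,345 is within the $25,840 limit, so the insurer pays $23,345.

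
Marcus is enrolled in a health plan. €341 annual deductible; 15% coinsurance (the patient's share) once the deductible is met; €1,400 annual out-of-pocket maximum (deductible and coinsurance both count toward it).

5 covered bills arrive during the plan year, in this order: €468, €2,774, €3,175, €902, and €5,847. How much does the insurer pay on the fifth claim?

€5,834.70

Claim 1 — €468: deductible takes €341, €127 remains; patient's 15% is €19.05. Cost to patient: €360.05. OOP to date €360.05. Insurer: €468 − €360.05 = €107.95.
Claim 2 — €2,774: 15% coinsurance on €2,774 = €416.10. Patient owes €416.10 (running OOP €776.15). Insurer: €2,774 − €416.10 = €2,357.90.
Claim 3 — €3,175: deductible met; 15% of €3,175 = €476.25. Cost to patient: €476.25. OOP to date €1,252.40. Insurer: €3,175 − €476.25 = €2,698.75.
Claim 4 — €902: deductible already satisfied, so patient's share is 15% × €902 = €135.30. Patient owes €135.30 (running OOP €1,387.70). Insurer: €902 − €135.30 = €766.70.
Claim 5 — €5,847: 15% coinsurance on €5,847 = €877.05. Adding that to €1,387.70 gives €2,264.75, past the €1,400 cap; patient pays only €1,400 − €1,387.70 = €12.30. Insurer: €5,847 − €12.30 = €5,834.70.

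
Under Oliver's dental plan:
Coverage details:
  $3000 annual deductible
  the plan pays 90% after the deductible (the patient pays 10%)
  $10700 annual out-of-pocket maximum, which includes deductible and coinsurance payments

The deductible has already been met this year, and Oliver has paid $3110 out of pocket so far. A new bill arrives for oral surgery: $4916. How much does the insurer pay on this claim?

$4424.40

With the deductible met, the entire $4916 is subject to coinsurance.
Coinsurance: $4916 × 10% = $491.60.
Year-to-date out-of-pocket becomes $3110 + $491.60 = $3601.60, still under the $10700 maximum, so no cap applies.
The insurer covers the remainder: $4916 − $491.60 = $4424.40.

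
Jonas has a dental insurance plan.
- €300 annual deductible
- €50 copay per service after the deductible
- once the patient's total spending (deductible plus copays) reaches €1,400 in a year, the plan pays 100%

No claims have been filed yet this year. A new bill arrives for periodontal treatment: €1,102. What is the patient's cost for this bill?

€350

Deductible not yet touched, so the first €300 of the bill goes to the deductible.
That leaves €1,102 − €300 = €802 for the copay.
Copay on this service: €50.
Patient responsibility before any cap: €300 + €50 = €350.
Total out-of-pocket so far would be €0 + €350 = €350, below the €1,400 cap — no reduction.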